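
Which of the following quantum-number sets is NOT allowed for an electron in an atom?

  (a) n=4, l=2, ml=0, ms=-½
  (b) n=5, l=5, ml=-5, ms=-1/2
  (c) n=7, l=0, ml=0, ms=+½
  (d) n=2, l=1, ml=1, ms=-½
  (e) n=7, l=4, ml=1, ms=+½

(b)

(b) has l = 5 ≥ n = 5, violating 0 ≤ l ≤ n−1.
The remaining sets (a), (c), (d), (e) satisfy all four rules.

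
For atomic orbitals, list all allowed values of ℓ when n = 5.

ℓ is an integer with 0 ≤ ℓ ≤ n−1, so for n = 5: ℓ = 0, 1, 2, 3, 4.

0, 1, 2, 3, 4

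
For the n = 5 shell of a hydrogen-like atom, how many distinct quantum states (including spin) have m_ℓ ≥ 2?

12

With n = 5 the allowed ℓ are 0, 1, …, 4.
The (ℓ, m_ℓ) pairs meeting m_ℓ ≥ 2 give: ℓ=2 → 1; ℓ=3 → 2; ℓ=4 → 3.
Orbitals: 1 + 2 + 3 = 6. Each orbital carries two spin states, so 6 × 2 = 12 states.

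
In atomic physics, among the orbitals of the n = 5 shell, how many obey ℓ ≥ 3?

For n = 5, ℓ ranges over 0 … 4.
Orbitals with ℓ ≥ 3, by ℓ: ℓ=3 → 7; ℓ=4 → 9.
Total orbitals: 7 + 9 = 16.

16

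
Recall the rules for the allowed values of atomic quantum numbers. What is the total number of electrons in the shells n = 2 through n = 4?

58

Shell n has n² orbitals: 2²=4 + 3²=9 + 4²=16 = 29 orbitals.
Two spin states per orbital: 2 × 29 = 58 electrons.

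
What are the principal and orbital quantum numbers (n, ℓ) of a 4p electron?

n = 4, ℓ = 1

The leading integer gives n = 4; the letter 'p' means ℓ = 1.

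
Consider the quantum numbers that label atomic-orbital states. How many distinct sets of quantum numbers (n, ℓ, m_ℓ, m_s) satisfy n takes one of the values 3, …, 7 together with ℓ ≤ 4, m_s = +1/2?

For each n in the range, tally the orbitals obeying ℓ ≤ 4:
n=3 → 9; n=4 → 16; n=5 → 25; n=6 → 25; n=7 → 25.
Orbitals: 9 + 16 + 25 + 25 + 25 = 100. With m_s fixed to +1/2 there is one state per orbital, so 100 states.

100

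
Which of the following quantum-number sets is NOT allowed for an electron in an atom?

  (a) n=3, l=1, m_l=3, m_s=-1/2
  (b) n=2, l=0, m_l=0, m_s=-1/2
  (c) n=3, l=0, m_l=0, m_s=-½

(a)

(a) has |m_l| = 3 > l = 1, violating −l ≤ m_l ≤ l.
The remaining sets (b), (c) satisfy all four rules.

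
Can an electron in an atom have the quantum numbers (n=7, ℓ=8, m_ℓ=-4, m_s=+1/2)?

The orbital quantum number must satisfy 0 ≤ ℓ ≤ n−1. With n = 7 the allowed ℓ values are 0, 1, 2, 3, 4, 5, 6, so ℓ = 8 is out of range.

Invalid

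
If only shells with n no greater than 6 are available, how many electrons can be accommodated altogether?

182

Total orbitals = 1² + 2² + 3² + 4² + 5² + 6² = 91. Doubling for spin gives 182 electrons.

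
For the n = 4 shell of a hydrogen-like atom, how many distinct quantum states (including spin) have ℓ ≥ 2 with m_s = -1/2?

12

Orbitals with ℓ ≥ 2, by ℓ: ℓ=2 → 5; ℓ=3 → 7.
Orbitals: 5 + 7 = 12. With m_s fixed to a single value there is one state per orbital, giving 12 states.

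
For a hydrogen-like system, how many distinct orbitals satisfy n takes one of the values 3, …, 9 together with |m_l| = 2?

56

Work shell by shell — for each n, count the (l, m_l) pairs that satisfy |m_l| = 2:
n=3 → 2; n=4 → 4; n=5 → 6; n=6 → 8; n=7 → 10; n=8 → 12; n=9 → 14.
Total orbitals: 2 + 4 + 6 + 8 + 10 + 12 + 14 = 56.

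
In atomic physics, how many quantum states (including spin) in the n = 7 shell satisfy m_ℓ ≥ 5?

6

With n = 7 the allowed ℓ are 0, 1, …, 6.
Orbitals with m_ℓ ≥ 5, by ℓ: ℓ=5 → 1; ℓ=6 → 2.
Orbitals: 1 + 2 = 3. Each orbital carries two spin states, so 3 × 2 = 6 states.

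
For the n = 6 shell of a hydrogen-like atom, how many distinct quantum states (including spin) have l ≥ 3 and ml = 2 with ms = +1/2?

3

Per l-value: l=3 → 1; l=4 → 1; l=5 → 1.
Orbitals: 1 + 1 + 1 = 3. With ms fixed to a single value there is one state per orbital, giving 3 states.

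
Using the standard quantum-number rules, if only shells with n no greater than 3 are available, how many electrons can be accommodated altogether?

Total orbitals = 1² + 2² + 3² = 14. Doubling for spin gives 28 electrons.

28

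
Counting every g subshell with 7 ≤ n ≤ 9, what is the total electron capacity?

54

A g subshell (ℓ = 4) exists for every n ≥ 5, so shells n = 7, 8, 9 each contribute one — 3 subshells.
Since each g subshell holds 2(2·4+1) = 18 electrons, the total is 3 × 18 = 54.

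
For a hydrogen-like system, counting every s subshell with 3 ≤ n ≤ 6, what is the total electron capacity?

8

An s subshell (l = 0) exists for every n ≥ 1, so shells n = 3, 4, 5, 6 each contribute one — 4 subshells.
Since each s subshell holds 2(2·0+1) = 2 electrons, the total is 4 × 2 = 8.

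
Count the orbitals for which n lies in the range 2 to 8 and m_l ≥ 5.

10

For each n in the range, tally the orbitals obeying m_l ≥ 5:
n=6 → 1; n=7 → 3; n=8 → 6.
Total orbitals: 1 + 3 + 6 = 10.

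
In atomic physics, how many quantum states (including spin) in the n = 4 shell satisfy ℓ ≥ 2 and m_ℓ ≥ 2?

6

With n = 4 the allowed ℓ are 0, 1, …, 3.
Orbitals with ℓ ≥ 2 and m_ℓ ≥ 2, by ℓ: ℓ=2 → 1; ℓ=3 → 2.
Orbitals: 1 + 2 = 3. Each orbital carries two spin states, so 3 × 2 = 6 states.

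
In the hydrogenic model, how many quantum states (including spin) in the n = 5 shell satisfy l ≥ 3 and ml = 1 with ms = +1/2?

2

For n = 5, l ranges over 0 … 4.
Orbitals with l ≥ 3 and ml = 1, by l: l=3 → 1; l=4 → 1.
Orbitals: 1 + 1 = 2. With ms fixed to a single value there is one state per orbital, giving 2 states.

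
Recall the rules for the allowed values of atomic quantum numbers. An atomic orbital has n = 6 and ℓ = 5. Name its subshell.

6h

ℓ = 5 corresponds to the letter 'h', so the subshell is 6h.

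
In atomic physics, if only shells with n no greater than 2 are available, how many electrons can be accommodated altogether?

Total orbitals = 1² + 2² = 5. Doubling for spin gives 10 electrons.

10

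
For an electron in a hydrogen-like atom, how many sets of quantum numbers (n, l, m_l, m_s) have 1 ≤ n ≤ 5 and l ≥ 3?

Work shell by shell — for each n, count the (l, m_l) pairs that satisfy l ≥ 3:
n=4 → 7; n=5 → 16.
Orbitals: 7 + 16 = 23. Including both spin states (m_s = ±1/2) gives 2 × 23 = 46 states.

46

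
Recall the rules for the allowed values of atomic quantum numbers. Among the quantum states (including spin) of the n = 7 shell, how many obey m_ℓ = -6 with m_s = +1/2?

The n = 7 shell has ℓ = 0 through 6; check each.
Orbitals with m_ℓ = -6, by ℓ: ℓ=6 → 1.
Orbitals: 1. With m_s fixed to a single value there is one state per orbital, giving 1 state.

1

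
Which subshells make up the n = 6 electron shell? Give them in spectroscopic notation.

For n = 6, l runs from 0 to 5. In spectroscopic notation l = 0,1,2,… ↔ s,p,d,f,g,h,i, so the subshells are 6s, 6p, 6d, 6f, 6g, 6h.

6s, 6p, 6d, 6f, 6g, 6h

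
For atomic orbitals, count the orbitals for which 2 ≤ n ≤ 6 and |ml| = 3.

Treat each shell separately and count matching orbitals:
n=4 → 2; n=5 → 4; n=6 → 6.
Total orbitals: 2 + 4 + 6 = 12.

12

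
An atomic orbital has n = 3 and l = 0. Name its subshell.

l = 0 corresponds to the letter 's', so the subshell is 3s.

3s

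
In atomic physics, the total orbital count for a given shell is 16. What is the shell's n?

n² = 16 ⇒ n = 4.

n = 4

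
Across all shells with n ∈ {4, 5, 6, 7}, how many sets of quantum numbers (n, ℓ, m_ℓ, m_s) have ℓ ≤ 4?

182

For each n in the range, tally the orbitals obeying ℓ ≤ 4:
n=4 → 16; n=5 → 25; n=6 → 25; n=7 → 25.
Orbitals: 16 + 25 + 25 + 25 = 91. Including both spin states (m_s = ±1/2) gives 2 × 91 = 182 states.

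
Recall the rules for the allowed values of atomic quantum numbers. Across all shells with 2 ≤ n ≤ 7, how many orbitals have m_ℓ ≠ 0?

112

Work shell by shell — for each n, count the (ℓ, m_ℓ) pairs that satisfy m_ℓ ≠ 0:
n=2 → 2; n=3 → 6; n=4 → 12; n=5 → 20; n=6 → 30; n=7 → 42.
Total orbitals: 2 + 6 + 12 + 20 + 30 + 42 = 112.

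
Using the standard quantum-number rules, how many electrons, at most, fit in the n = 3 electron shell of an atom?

18

A shell holds 2n² electrons: 2 × 3² = 2 × 9 = 18.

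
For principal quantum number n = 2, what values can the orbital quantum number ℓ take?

ℓ is an integer with 0 ≤ ℓ ≤ n−1, so for n = 2: ℓ = 0, 1.

0, 1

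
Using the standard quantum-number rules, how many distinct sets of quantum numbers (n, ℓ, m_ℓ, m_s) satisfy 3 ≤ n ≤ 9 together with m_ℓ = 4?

For each n in the range, tally the orbitals obeying m_ℓ = 4:
n=5 → 1; n=6 → 2; n=7 → 3; n=8 → 4; n=9 → 5.
Orbitals: 1 + 2 + 3 + 4 + 5 = 15. Including both spin states (m_s = ±1/2) gives 2 × 15 = 30 states.

30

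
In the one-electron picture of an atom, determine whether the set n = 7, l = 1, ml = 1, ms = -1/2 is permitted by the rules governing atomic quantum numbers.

Yes

n = 7 is a positive integer. l = 1 satisfies 0 ≤ l ≤ n−1 = 6. ml = 1 lies in the range −l … +l (here −1 … 1). ms = -1/2 is one of ±1/2.
All four constraints are satisfied.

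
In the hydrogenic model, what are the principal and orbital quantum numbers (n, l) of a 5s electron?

n = 5, l = 0

The leading integer gives n = 5; the letter 's' means l = 0.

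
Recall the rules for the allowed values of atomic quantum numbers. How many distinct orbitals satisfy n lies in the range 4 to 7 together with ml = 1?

Work shell by shell — for each n, count the (l, ml) pairs that satisfy ml = 1:
n=4 → 3; n=5 → 4; n=6 → 5; n=7 → 6.
Total orbitals: 3 + 4 + 5 + 6 = 18.

18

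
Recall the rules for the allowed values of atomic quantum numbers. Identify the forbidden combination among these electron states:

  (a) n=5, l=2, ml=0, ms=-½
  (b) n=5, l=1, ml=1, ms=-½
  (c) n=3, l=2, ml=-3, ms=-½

(c) has |ml| = 3 > l = 2, violating −l ≤ ml ≤ l.
The remaining sets (a), (b) satisfy all four rules.

(c)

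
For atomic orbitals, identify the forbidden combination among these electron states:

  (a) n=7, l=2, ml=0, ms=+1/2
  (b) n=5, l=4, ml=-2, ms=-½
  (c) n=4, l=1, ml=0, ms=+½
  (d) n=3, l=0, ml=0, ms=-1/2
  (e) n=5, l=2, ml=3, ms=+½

(e) has |ml| = 3 > l = 2, violating −l ≤ ml ≤ l.
The remaining sets (a), (b), (c), (d) satisfy all four rules.

(e)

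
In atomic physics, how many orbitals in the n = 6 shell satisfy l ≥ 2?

32

The n = 6 shell has l = 0 through 5; check each.
Orbitals with l ≥ 2, by l: l=2 → 5; l=3 → 7; l=4 → 9; l=5 → 11.
Total orbitals: 5 + 7 + 9 + 11 = 32.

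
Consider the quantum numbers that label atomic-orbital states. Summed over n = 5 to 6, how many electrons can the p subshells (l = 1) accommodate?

12

A p subshell (l = 1) exists for every n ≥ 2, so shells n = 5, 6 each contribute one — 2 subshells.
Since each p subshell holds 2(2·1+1) = 6 electrons, the total is 2 × 6 = 12.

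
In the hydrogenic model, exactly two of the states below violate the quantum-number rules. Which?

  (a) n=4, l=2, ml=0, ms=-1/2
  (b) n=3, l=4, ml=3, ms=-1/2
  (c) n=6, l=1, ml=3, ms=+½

(b) has l = 4 ≥ n = 3, violating 0 ≤ l ≤ n−1.
(c) has |ml| = 3 > l = 1, violating −l ≤ ml ≤ l.
The remaining set (a) satisfies all four rules.

(b) and (c)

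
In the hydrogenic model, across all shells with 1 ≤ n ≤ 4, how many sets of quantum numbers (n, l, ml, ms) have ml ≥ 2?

8

Count contributing orbitals for each principal shell:
n=3 → 1; n=4 → 3.
Orbitals: 1 + 3 = 4. Including both spin states (ms = ±1/2) gives 2 × 4 = 8 states.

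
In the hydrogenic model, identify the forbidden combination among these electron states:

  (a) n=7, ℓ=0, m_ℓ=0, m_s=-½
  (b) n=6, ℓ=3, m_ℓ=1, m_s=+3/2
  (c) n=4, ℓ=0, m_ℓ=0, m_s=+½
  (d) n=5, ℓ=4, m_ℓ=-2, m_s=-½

(b) has m_s = +3/2, but an electron's spin must be ±1/2.
The remaining sets (a), (c), (d) satisfy all four rules.

(b)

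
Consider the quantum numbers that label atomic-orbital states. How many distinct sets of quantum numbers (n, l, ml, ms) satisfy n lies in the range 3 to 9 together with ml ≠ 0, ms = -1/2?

238

For each n in the range, tally the orbitals obeying ml ≠ 0:
n=3 → 6; n=4 → 12; n=5 → 20; n=6 → 30; n=7 → 42; n=8 → 56; n=9 → 72.
Orbitals: 6 + 12 + 20 + 30 + 42 + 56 + 72 = 238. With ms fixed to -1/2 there is one state per orbital, so 238 states.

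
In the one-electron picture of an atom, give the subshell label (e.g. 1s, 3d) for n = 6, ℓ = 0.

ℓ = 0 corresponds to the letter 's', so the subshell is 6s.

6s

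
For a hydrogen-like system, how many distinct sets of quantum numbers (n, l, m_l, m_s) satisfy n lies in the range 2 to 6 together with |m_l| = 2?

For each n in the range, tally the orbitals obeying |m_l| = 2:
n=3 → 2; n=4 → 4; n=5 → 6; n=6 → 8.
Orbitals: 2 + 4 + 6 + 8 = 20. Including both spin states (m_s = ±1/2) gives 2 × 20 = 40 states.

40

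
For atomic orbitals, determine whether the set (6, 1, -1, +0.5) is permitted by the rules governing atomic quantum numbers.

n = 6 is a positive integer. l = 1 satisfies 0 ≤ l ≤ n−1 = 5. ml = -1 lies in the range −l … +l (here −1 … 1). ms = +1/2 is one of ±1/2.
All four constraints are satisfied.

Yes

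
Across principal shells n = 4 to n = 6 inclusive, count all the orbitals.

77

Shell n has n² orbitals: 4²=16 + 5²=25 + 6²=36 = 77 orbitals.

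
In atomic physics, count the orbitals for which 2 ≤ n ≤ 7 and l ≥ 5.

Per-shell orbital counts meeting the constraint:
n=6 → 11; n=7 → 24.
Total orbitals: 11 + 24 = 35.

35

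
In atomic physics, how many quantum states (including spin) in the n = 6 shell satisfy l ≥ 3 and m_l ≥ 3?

12

Per l-value: l=3 → 1; l=4 → 2; l=5 → 3.
Orbitals: 1 + 2 + 3 = 6. Each orbital carries two spin states, so 6 × 2 = 12 states.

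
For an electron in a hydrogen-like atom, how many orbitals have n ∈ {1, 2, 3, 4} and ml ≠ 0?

Work shell by shell — for each n, count the (l, ml) pairs that satisfy ml ≠ 0:
n=2 → 2; n=3 → 6; n=4 → 12.
Total orbitals: 2 + 6 + 12 = 20.

20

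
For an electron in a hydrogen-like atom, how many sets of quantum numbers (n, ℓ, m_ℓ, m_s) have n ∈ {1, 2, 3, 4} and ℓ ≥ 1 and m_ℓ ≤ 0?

32

Work shell by shell — for each n, count the (ℓ, m_ℓ) pairs that satisfy ℓ ≥ 1 and m_ℓ ≤ 0:
n=2 → 2; n=3 → 5; n=4 → 9.
Orbitals: 2 + 5 + 9 = 16. Including both spin states (m_s = ±1/2) gives 2 × 16 = 32 states.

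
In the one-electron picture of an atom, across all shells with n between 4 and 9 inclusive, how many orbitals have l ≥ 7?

For each n in the range, tally the orbitals obeying l ≥ 7:
n=8 → 15; n=9 → 32.
Total orbitals: 15 + 32 = 47.

47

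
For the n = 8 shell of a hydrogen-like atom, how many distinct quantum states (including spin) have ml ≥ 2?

42

The n = 8 shell has l = 0 through 7; check each.
The (l, ml) pairs meeting ml ≥ 2 give: l=2 → 1; l=3 → 2; l=4 → 3; l=5 → 4; l=6 → 5; l=7 → 6.
Orbitals: 1 + 2 + 3 + 4 + 5 + 6 = 21. Each orbital carries two spin states, so 21 × 2 = 42 states.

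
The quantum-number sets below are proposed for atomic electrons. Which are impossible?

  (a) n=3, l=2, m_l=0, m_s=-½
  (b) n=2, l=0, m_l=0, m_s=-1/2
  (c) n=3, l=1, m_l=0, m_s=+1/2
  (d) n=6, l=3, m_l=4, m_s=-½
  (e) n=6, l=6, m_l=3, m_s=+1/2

(d) has |m_l| = 4 > l = 3, violating −l ≤ m_l ≤ l.
(e) has l = 6 ≥ n = 6, violating 0 ≤ l ≤ n−1.
The remaining sets (a), (b), (c) satisfy all four rules.

(d) and (e)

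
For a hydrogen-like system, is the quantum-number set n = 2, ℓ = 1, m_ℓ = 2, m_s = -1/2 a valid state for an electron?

No

The magnetic quantum number must satisfy −ℓ ≤ m_ℓ ≤ ℓ. With ℓ = 1, m_ℓ can only be -1, 0, 1, so m_ℓ = 2 is forbidden.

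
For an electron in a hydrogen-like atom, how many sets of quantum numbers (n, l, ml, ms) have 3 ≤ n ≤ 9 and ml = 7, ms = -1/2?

3

Work shell by shell — for each n, count the (l, ml) pairs that satisfy ml = 7:
n=8 → 1; n=9 → 2.
Orbitals: 1 + 2 = 3. With ms fixed to -1/2 there is one state per orbital, so 3 states.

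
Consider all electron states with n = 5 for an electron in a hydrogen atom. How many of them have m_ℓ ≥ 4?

The n = 5 shell has ℓ = 0 through 4; check each.
Orbitals with m_ℓ ≥ 4, by ℓ: ℓ=4 → 1.
Orbitals: 1. Each orbital carries two spin states, so 1 × 2 = 2 states.

2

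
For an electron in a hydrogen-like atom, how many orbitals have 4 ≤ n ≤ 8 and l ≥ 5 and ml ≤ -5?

Treat each shell separately and count matching orbitals:
n=6 → 1; n=7 → 3; n=8 → 6.
Total orbitals: 1 + 3 + 6 = 10.

10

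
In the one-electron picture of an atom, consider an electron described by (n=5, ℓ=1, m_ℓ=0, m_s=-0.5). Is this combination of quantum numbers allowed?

n = 5 is a positive integer. ℓ = 1 satisfies 0 ≤ ℓ ≤ n−1 = 4. m_ℓ = 0 lies in the range −ℓ … +ℓ (here −1 … 1). m_s = -1/2 is one of ±1/2.
All four constraints are satisfied.

Valid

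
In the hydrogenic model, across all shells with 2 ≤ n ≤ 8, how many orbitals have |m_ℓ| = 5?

Work shell by shell — for each n, count the (ℓ, m_ℓ) pairs that satisfy |m_ℓ| = 5:
n=6 → 2; n=7 → 4; n=8 → 6.
Total orbitals: 2 + 4 + 6 = 12.

12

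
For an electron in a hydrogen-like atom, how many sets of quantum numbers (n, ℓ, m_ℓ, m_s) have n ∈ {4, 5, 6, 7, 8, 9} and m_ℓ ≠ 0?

For each n in the range, tally the orbitals obeying m_ℓ ≠ 0:
n=4 → 12; n=5 → 20; n=6 → 30; n=7 → 42; n=8 → 56; n=9 → 72.
Orbitals: 12 + 20 + 30 + 42 + 56 + 72 = 232. Including both spin states (m_s = ±1/2) gives 2 × 232 = 464 states.

464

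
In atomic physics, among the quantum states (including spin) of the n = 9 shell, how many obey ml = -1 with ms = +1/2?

Go through l = 0, …, 8 (the values permitted for n = 9).
Per l-value: l=1 → 1; l=2 → 1; l=3 → 1; l=4 → 1; l=5 → 1; l=6 → 1; l=7 → 1; l=8 → 1.
Orbitals: 1 + 1 + 1 + 1 + 1 + 1 + 1 + 1 = 8. With ms fixed to a single value there is one state per orbital, giving 8 states.

8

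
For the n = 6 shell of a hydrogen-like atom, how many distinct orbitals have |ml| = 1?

10

For n = 6, l ranges over 0 … 5.
Orbitals with |ml| = 1, by l: l=1 → 2; l=2 → 2; l=3 → 2; l=4 → 2; l=5 → 2.
Total orbitals: 2 + 2 + 2 + 2 + 2 = 10.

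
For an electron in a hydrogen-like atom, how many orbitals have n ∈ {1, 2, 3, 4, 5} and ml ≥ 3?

4

Count contributing orbitals for each principal shell:
n=4 → 1; n=5 → 3.
Total orbitals: 1 + 3 = 4.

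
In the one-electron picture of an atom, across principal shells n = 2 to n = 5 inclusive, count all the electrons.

Shell n has n² orbitals: 2²=4 + 3²=9 + 4²=16 + 5²=25 = 54 orbitals.
Two spin states per orbital: 2 × 54 = 108 electrons.

108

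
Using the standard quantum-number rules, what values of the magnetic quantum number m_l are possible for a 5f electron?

-3, -2, -1, 0, 1, 2, 3

The 5f subshell has l = 3, and m_l takes every integer from −l to +l. With l = 3 that gives the 7 values -3, -2, -1, 0, 1, 2, 3.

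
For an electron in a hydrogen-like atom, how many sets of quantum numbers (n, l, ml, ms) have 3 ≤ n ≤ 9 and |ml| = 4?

Work shell by shell — for each n, count the (l, ml) pairs that satisfy |ml| = 4:
n=5 → 2; n=6 → 4; n=7 → 6; n=8 → 8; n=9 → 10.
Orbitals: 2 + 4 + 6 + 8 + 10 = 30. Including both spin states (ms = ±1/2) gives 2 × 30 = 60 states.

60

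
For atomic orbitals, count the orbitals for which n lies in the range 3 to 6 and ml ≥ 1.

34

Work shell by shell — for each n, count the (l, ml) pairs that satisfy ml ≥ 1:
n=3 → 3; n=4 → 6; n=5 → 10; n=6 → 15.
Total orbitals: 3 + 6 + 10 + 15 = 34.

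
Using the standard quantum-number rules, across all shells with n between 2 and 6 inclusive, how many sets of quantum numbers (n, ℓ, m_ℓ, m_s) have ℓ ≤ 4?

Per-shell orbital counts meeting the constraint:
n=2 → 4; n=3 → 9; n=4 → 16; n=5 → 25; n=6 → 25.
Orbitals: 4 + 9 + 16 + 25 + 25 = 79. Including both spin states (m_s = ±1/2) gives 2 × 79 = 158 states.

158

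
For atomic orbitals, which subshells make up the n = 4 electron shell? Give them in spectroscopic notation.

4s, 4p, 4d, 4f

For n = 4, l runs from 0 to 3. In spectroscopic notation l = 0,1,2,… ↔ s,p,d,f,g,h,i, so the subshells are 4s, 4p, 4d, 4f.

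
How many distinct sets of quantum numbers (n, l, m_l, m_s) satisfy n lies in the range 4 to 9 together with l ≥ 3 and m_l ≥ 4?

70

Work shell by shell — for each n, count the (l, m_l) pairs that satisfy l ≥ 3 and m_l ≥ 4:
n=5 → 1; n=6 → 3; n=7 → 6; n=8 → 10; n=9 → 15.
Orbitals: 1 + 3 + 6 + 10 + 15 = 35. Including both spin states (m_s = ±1/2) gives 2 × 35 = 70 states.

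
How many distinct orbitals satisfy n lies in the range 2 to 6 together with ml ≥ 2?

20

Treat each shell separately and count matching orbitals:
n=3 → 1; n=4 → 3; n=5 → 6; n=6 → 10.
Total orbitals: 1 + 3 + 6 + 10 = 20.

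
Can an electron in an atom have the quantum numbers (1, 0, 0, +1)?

Not allowed

The spin quantum number for an electron can only be m_s = +1/2 or −1/2; m_s = +1 is not one of those.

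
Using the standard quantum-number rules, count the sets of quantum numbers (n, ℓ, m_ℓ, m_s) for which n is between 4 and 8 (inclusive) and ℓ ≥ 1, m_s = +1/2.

Count contributing orbitals for each principal shell:
n=4 → 15; n=5 → 24; n=6 → 35; n=7 → 48; n=8 → 63.
Orbitals: 15 + 24 + 35 + 48 + 63 = 185. With m_s fixed to +1/2 there is one state per orbital, so 185 states.

185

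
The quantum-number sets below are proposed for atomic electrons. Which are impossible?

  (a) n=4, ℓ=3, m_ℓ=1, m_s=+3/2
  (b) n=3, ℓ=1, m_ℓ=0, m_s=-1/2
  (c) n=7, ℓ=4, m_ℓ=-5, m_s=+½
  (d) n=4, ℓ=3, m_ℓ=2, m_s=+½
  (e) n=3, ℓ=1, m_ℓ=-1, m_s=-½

(a) has m_s = +3/2, but an electron's spin must be ±1/2.
(c) has |m_ℓ| = 5 > ℓ = 4, violating −ℓ ≤ m_ℓ ≤ ℓ.
The remaining sets (b), (d), (e) satisfy all four rules.

(a) and (c)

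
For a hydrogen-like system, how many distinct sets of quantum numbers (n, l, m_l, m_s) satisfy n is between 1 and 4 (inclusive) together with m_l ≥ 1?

20

Per-shell orbital counts meeting the constraint:
n=2 → 1; n=3 → 3; n=4 → 6.
Orbitals: 1 + 3 + 6 = 10. Including both spin states (m_s = ±1/2) gives 2 × 10 = 20 states.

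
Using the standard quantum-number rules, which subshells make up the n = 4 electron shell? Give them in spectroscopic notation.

For n = 4, ℓ runs from 0 to 3. In spectroscopic notation ℓ = 0,1,2,… ↔ s,p,d,f,g,h,i, so the subshells are 4s, 4p, 4d, 4f.

4s, 4p, 4d, 4f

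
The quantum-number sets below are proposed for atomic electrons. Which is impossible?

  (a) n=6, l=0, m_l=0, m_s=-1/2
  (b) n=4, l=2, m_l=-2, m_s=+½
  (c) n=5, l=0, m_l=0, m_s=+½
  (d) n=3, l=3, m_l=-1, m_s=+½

(d) has l = 3 ≥ n = 3, violating 0 ≤ l ≤ n−1.
The remaining sets (a), (b), (c) satisfy all four rules.

(d)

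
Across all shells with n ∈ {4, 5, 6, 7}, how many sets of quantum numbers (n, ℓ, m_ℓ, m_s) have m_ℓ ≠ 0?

208

Work shell by shell — for each n, count the (ℓ, m_ℓ) pairs that satisfy m_ℓ ≠ 0:
n=4 → 12; n=5 → 20; n=6 → 30; n=7 → 42.
Orbitals: 12 + 20 + 30 + 42 = 104. Including both spin states (m_s = ±1/2) gives 2 × 104 = 208 states.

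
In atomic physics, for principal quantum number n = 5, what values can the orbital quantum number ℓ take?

ℓ is an integer with 0 ≤ ℓ ≤ n−1, so for n = 5: ℓ = 0, 1, 2, 3, 4.

0, 1, 2, 3, 4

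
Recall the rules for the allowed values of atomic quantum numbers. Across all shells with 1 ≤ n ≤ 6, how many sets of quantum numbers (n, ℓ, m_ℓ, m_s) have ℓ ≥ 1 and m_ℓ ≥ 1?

70

Treat each shell separately and count matching orbitals:
n=2 → 1; n=3 → 3; n=4 → 6; n=5 → 10; n=6 → 15.
Orbitals: 1 + 3 + 6 + 10 + 15 = 35. Including both spin states (m_s = ±1/2) gives 2 × 35 = 70 states.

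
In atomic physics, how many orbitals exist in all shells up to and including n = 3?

14

Total orbitals = 1² + 2² + 3² = 14.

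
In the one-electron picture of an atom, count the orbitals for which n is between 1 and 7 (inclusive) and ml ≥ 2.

Per-shell orbital counts meeting the constraint:
n=3 → 1; n=4 → 3; n=5 → 6; n=6 → 10; n=7 → 15.
Total orbitals: 1 + 3 + 6 + 10 + 15 = 35.

35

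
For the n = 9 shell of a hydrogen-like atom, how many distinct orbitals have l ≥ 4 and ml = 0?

Orbitals with l ≥ 4 and ml = 0, by l: l=4 → 1; l=5 → 1; l=6 → 1; l=7 → 1; l=8 → 1.
Total orbitals: 1 + 1 + 1 + 1 + 1 = 5.

5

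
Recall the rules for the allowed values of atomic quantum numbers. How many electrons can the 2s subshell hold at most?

2

A subshell with l = 0 has 2l+1 = 1 orbital, each holding 2 electrons (spin ±1/2), so 1 × 2 = 2.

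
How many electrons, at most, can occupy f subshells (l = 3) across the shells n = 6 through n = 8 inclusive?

42

An f subshell (l = 3) exists for every n ≥ 4, so shells n = 6, 7, 8 each contribute one — 3 subshells.
Since each f subshell holds 2(2·3+1) = 14 electrons, the total is 3 × 14 = 42.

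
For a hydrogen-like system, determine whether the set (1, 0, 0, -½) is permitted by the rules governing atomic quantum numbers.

n = 1 is a positive integer. l = 0 satisfies 0 ≤ l ≤ n−1 = 0. ml = 0 lies in the range −l … +l (here 0). ms = -1/2 is one of ±1/2.
All four constraints are satisfied.

Allowed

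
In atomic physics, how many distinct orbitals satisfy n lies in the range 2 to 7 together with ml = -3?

Go shell by shell, enumerating (l, ml) with ml = -3:
n=4 → 1; n=5 → 2; n=6 → 3; n=7 → 4.
Total orbitals: 1 + 2 + 3 + 4 = 10.

10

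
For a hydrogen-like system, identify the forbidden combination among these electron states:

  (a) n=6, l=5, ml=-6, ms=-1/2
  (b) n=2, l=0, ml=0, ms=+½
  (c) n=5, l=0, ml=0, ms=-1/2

(a)

(a) has |ml| = 6 > l = 5, violating −l ≤ ml ≤ l.
The remaining sets (b), (c) satisfy all four rules.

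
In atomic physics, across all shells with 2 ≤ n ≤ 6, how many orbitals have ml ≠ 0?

70

Treat each shell separately and count matching orbitals:
n=2 → 2; n=3 → 6; n=4 → 12; n=5 → 20; n=6 → 30.
Total orbitals: 2 + 6 + 12 + 20 + 30 = 70.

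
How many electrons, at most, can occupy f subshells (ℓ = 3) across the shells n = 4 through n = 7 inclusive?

56

An f subshell (ℓ = 3) exists for every n ≥ 4, so shells n = 4, 5, 6, 7 each contribute one — 4 subshells.
Since each f subshell holds 2(2·3+1) = 14 electrons, the total is 4 × 14 = 56.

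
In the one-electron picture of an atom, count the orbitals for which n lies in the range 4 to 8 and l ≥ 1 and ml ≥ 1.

Work shell by shell — for each n, count the (l, ml) pairs that satisfy l ≥ 1 and ml ≥ 1:
n=4 → 6; n=5 → 10; n=6 → 15; n=7 → 21; n=8 → 28.
Total orbitals: 6 + 10 + 15 + 21 + 28 = 80.

80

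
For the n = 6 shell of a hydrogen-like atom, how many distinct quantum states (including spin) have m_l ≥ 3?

Go through l = 0, …, 5 (the values permitted for n = 6).
The (l, m_l) pairs meeting m_l ≥ 3 give: l=3 → 1; l=4 → 2; l=5 → 3.
Orbitals: 1 + 2 + 3 = 6. Each orbital carries two spin states, so 6 × 2 = 12 states.

12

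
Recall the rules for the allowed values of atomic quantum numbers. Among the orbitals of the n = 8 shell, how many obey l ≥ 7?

15

With n = 8 the allowed l are 0, 1, …, 7.
Per l-value: l=7 → 15.
Total orbitals: 15.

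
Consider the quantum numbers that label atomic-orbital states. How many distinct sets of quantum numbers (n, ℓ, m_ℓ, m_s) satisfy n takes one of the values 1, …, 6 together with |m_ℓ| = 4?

12

Per-shell orbital counts meeting the constraint:
n=5 → 2; n=6 → 4.
Orbitals: 2 + 4 = 6. Including both spin states (m_s = ±1/2) gives 2 × 6 = 12 states.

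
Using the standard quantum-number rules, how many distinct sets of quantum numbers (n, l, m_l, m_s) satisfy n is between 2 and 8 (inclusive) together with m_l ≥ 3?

Work shell by shell — for each n, count the (l, m_l) pairs that satisfy m_l ≥ 3:
n=4 → 1; n=5 → 3; n=6 → 6; n=7 → 10; n=8 → 15.
Orbitals: 1 + 3 + 6 + 10 + 15 = 35. Including both spin states (m_s = ±1/2) gives 2 × 35 = 70 states.

70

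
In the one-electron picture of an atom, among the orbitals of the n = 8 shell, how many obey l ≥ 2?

The (l, m_l) pairs meeting l ≥ 2 give: l=2 → 5; l=3 → 7; l=4 → 9; l=5 → 11; l=6 → 13; l=7 → 15.
Total orbitals: 5 + 7 + 9 + 11 + 13 + 15 = 60.

60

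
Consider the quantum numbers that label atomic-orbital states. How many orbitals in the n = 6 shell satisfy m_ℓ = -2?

4

For n = 6, ℓ ranges over 0 … 5.
Per ℓ-value: ℓ=2 → 1; ℓ=3 → 1; ℓ=4 → 1; ℓ=5 → 1.
Total orbitals: 1 + 1 + 1 + 1 = 4.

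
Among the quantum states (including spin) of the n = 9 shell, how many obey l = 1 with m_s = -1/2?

The n = 9 shell has l = 0 through 8; check each.
Orbitals with l = 1, by l: l=1 → 3.
Orbitals: 3. With m_s fixed to a single value there is one state per orbital, giving 3 states.

3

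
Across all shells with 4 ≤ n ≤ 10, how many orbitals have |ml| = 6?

Per-shell orbital counts meeting the constraint:
n=7 → 2; n=8 → 4; n=9 → 6; n=10 → 8.
Total orbitals: 2 + 4 + 6 + 8 = 20.

20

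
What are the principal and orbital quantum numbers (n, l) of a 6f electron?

n = 6, l = 3

The leading integer gives n = 6; the letter 'f' means l = 3.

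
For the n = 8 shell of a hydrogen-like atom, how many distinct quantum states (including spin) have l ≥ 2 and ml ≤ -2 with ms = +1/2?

The n = 8 shell has l = 0 through 7; check each.
Contributions: l=2 → 1; l=3 → 2; l=4 → 3; l=5 → 4; l=6 → 5; l=7 → 6.
Orbitals: 1 + 2 + 3 + 4 + 5 + 6 = 21. With ms fixed to a single value there is one state per orbital, giving 21 states.

21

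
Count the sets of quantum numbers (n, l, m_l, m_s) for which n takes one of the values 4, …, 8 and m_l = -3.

Treat each shell separately and count matching orbitals:
n=4 → 1; n=5 → 2; n=6 → 3; n=7 → 4; n=8 → 5.
Orbitals: 1 + 2 + 3 + 4 + 5 = 15. Including both spin states (m_s = ±1/2) gives 2 × 15 = 30 states.

30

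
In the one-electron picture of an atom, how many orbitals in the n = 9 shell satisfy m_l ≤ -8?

1

Orbitals with m_l ≤ -8, by l: l=8 → 1.
Total orbitals: 1.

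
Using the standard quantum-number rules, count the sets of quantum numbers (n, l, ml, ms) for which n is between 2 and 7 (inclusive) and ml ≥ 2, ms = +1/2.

35

Go shell by shell, enumerating (l, ml) with ml ≥ 2:
n=3 → 1; n=4 → 3; n=5 → 6; n=6 → 10; n=7 → 15.
Orbitals: 1 + 3 + 6 + 10 + 15 = 35. With ms fixed to +1/2 there is one state per orbital, so 35 states.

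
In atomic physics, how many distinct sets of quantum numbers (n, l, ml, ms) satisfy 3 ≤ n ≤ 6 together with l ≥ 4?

58

Work shell by shell — for each n, count the (l, ml) pairs that satisfy l ≥ 4:
n=5 → 9; n=6 → 20.
Orbitals: 9 + 20 = 29. Including both spin states (ms = ±1/2) gives 2 × 29 = 58 states.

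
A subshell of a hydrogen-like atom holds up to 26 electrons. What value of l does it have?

2(2l+1) = 26 ⇒ 2l+1 = 13 ⇒ l = 6.

l = 6 (i)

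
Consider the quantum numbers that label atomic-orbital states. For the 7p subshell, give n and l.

n = 7, l = 1

The leading integer gives n = 7; the letter 'p' means l = 1.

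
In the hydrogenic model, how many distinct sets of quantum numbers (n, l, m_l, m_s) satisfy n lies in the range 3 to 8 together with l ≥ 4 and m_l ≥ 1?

100

Per-shell orbital counts meeting the constraint:
n=5 → 4; n=6 → 9; n=7 → 15; n=8 → 22.
Orbitals: 4 + 9 + 15 + 22 = 50. Including both spin states (m_s = ±1/2) gives 2 × 50 = 100 states.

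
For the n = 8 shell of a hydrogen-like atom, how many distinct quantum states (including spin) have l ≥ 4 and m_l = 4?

8

Go through l = 0, …, 7 (the values permitted for n = 8).
The (l, m_l) pairs meeting l ≥ 4 and m_l = 4 give: l=4 → 1; l=5 → 1; l=6 → 1; l=7 → 1.
Orbitals: 1 + 1 + 1 + 1 = 4. Each orbital carries two spin states, so 4 × 2 = 8 states.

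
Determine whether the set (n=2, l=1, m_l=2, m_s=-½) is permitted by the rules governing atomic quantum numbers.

The magnetic quantum number must satisfy −l ≤ m_l ≤ l. With l = 1, m_l can only be -1, 0, 1, so m_l = 2 is forbidden.

Invalid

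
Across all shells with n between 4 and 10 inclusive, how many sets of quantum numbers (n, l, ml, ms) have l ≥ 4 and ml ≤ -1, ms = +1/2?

119

Treat each shell separately and count matching orbitals:
n=5 → 4; n=6 → 9; n=7 → 15; n=8 → 22; n=9 → 30; n=10 → 39.
Orbitals: 4 + 9 + 15 + 22 + 30 + 39 = 119. With ms fixed to +1/2 there is one state per orbital, so 119 states.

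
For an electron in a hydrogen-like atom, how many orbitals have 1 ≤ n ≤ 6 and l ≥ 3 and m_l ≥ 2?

16

Treat each shell separately and count matching orbitals:
n=4 → 2; n=5 → 5; n=6 → 9.
Total orbitals: 2 + 5 + 9 = 16.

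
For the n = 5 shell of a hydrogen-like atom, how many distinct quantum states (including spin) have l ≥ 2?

The n = 5 shell has l = 0 through 4; check each.
Per l-value: l=2 → 5; l=3 → 7; l=4 → 9.
Orbitals: 5 + 7 + 9 = 21. Each orbital carries two spin states, so 21 × 2 = 42 states.

42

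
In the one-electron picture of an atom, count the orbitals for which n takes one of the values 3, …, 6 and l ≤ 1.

Per-shell orbital counts meeting the constraint:
n=3 → 4; n=4 → 4; n=5 → 4; n=6 → 4.
Total orbitals: 4 + 4 + 4 + 4 = 16.

16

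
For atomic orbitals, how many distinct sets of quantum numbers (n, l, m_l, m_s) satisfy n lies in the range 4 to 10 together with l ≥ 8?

106

Work shell by shell — for each n, count the (l, m_l) pairs that satisfy l ≥ 8:
n=9 → 17; n=10 → 36.
Orbitals: 17 + 36 = 53. Including both spin states (m_s = ±1/2) gives 2 × 53 = 106 states.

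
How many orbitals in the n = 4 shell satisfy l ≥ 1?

15

The (l, m_l) pairs meeting l ≥ 1 give: l=1 → 3; l=2 → 5; l=3 → 7.
Total orbitals: 3 + 5 + 7 = 15.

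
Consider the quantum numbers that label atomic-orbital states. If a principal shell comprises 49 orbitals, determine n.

n = 7

n² = 49 ⇒ n = 7.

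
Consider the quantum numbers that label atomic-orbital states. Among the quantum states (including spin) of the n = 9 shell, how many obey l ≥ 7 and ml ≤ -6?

10

Go through l = 0, …, 8 (the values permitted for n = 9).
Per l-value: l=7 → 2; l=8 → 3.
Orbitals: 2 + 3 = 5. Each orbital carries two spin states, so 5 × 2 = 10 states.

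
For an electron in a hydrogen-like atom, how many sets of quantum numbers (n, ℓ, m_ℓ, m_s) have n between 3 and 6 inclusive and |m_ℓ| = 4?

12

Count contributing orbitals for each principal shell:
n=5 → 2; n=6 → 4.
Orbitals: 2 + 4 = 6. Including both spin states (m_s = ±1/2) gives 2 × 6 = 12 states.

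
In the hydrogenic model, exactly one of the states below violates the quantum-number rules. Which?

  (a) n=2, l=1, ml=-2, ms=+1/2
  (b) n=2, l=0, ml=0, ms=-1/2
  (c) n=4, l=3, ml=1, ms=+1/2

(a) has |ml| = 2 > l = 1, violating −l ≤ ml ≤ l.
The remaining sets (b), (c) satisfy all four rules.

(a)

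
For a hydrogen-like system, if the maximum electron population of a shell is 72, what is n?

2n² = 72 ⇒ n² = 36 ⇒ n = 6.

n = 6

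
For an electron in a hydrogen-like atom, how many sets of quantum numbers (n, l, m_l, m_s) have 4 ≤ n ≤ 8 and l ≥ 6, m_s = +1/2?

41

Go shell by shell, enumerating (l, m_l) with l ≥ 6:
n=7 → 13; n=8 → 28.
Orbitals: 13 + 28 = 41. With m_s fixed to +1/2 there is one state per orbital, so 41 states.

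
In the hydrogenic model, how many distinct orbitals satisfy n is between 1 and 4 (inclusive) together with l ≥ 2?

17

Go shell by shell, enumerating (l, ml) with l ≥ 2:
n=3 → 5; n=4 → 12.
Total orbitals: 5 + 12 = 17.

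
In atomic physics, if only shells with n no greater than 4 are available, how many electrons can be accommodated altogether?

60

Total orbitals = 1² + 2² + 3² + 4² = 30. Doubling for spin gives 60 electrons.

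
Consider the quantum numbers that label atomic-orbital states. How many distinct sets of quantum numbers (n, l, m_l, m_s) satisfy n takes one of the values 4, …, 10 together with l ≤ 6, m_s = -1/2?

Per-shell orbital counts meeting the constraint:
n=4 → 16; n=5 → 25; n=6 → 36; n=7 → 49; n=8 → 49; n=9 → 49; n=10 → 49.
Orbitals: 16 + 25 + 36 + 49 + 49 + 49 + 49 = 273. With m_s fixed to -1/2 there is one state per orbital, so 273 states.

273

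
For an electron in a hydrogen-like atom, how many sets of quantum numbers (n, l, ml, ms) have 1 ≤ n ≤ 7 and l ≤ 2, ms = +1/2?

Count contributing orbitals for each principal shell:
n=1 → 1; n=2 → 4; n=3 → 9; n=4 → 9; n=5 → 9; n=6 → 9; n=7 → 9.
Orbitals: 1 + 4 + 9 + 9 + 9 + 9 + 9 = 50. With ms fixed to +1/2 there is one state per orbital, so 50 states.

50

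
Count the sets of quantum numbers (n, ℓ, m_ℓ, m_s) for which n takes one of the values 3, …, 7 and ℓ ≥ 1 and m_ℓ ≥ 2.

Count contributing orbitals for each principal shell:
n=3 → 1; n=4 → 3; n=5 → 6; n=6 → 10; n=7 → 15.
Orbitals: 1 + 3 + 6 + 10 + 15 = 35. Including both spin states (m_s = ±1/2) gives 2 × 35 = 70 states.

70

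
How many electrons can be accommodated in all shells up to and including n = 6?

Total orbitals = 1² + 2² + 3² + 4² + 5² + 6² = 91. Doubling for spin gives 182 electrons.

182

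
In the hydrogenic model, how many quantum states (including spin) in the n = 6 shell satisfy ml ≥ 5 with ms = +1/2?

Orbitals with ml ≥ 5, by l: l=5 → 1.
Orbitals: 1. With ms fixed to a single value there is one state per orbital, giving 1 state.

1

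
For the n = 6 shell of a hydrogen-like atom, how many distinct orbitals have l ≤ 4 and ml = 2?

Go through l = 0, …, 5 (the values permitted for n = 6).
The (l, ml) pairs meeting l ≤ 4 and ml = 2 give: l=2 → 1; l=3 → 1; l=4 → 1.
Total orbitals: 1 + 1 + 1 = 3.

3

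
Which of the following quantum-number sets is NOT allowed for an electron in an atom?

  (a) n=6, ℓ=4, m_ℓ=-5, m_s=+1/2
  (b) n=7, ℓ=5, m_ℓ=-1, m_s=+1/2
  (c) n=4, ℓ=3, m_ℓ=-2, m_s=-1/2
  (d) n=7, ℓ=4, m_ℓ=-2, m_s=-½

(a) has |m_ℓ| = 5 > ℓ = 4, violating −ℓ ≤ m_ℓ ≤ ℓ.
The remaining sets (b), (c), (d) satisfy all four rules.

(a)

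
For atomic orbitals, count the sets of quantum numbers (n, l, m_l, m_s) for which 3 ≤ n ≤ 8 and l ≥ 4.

220

Treat each shell separately and count matching orbitals:
n=5 → 9; n=6 → 20; n=7 → 33; n=8 → 48.
Orbitals: 9 + 20 + 33 + 48 = 110. Including both spin states (m_s = ±1/2) gives 2 × 110 = 220 states.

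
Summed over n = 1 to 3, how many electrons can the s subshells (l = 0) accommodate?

6

An s subshell (l = 0) exists for every n ≥ 1, so shells n = 1, 2, 3 each contribute one — 3 subshells.
Since each s subshell holds 2(2·0+1) = 2 electrons, the total is 3 × 2 = 6.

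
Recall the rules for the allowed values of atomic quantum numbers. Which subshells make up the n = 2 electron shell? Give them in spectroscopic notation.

For n = 2, l runs from 0 to 1. In spectroscopic notation l = 0,1,2,… ↔ s,p,d,f,g,h,i, so the subshells are 2s, 2p.

2s, 2p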